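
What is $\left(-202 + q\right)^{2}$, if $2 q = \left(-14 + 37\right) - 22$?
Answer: $\frac{162409}{4} \approx 40602.0$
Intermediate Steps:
$q = \frac{1}{2}$ ($q = \frac{\left(-14 + 37\right) - 22}{2} = \frac{23 - 22}{2} = \frac{1}{2} \cdot 1 = \frac{1}{2} \approx 0.5$)
$\left(-202 + q\right)^{2} = \left(-202 + \frac{1}{2}\right)^{2} = \left(- \frac{403}{2}\right)^{2} = \frac{162409}{4}$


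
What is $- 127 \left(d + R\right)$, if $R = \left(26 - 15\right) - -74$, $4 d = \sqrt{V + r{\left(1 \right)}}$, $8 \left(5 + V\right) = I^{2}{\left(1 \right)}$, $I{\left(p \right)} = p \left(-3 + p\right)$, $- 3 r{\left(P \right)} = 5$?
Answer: $-10795 - \frac{127 i \sqrt{222}}{24} \approx -10795.0 - 78.844 i$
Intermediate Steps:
$r{\left(P \right)} = - \frac{5}{3}$ ($r{\left(P \right)} = \left(- \frac{1}{3}\right) 5 = - \frac{5}{3}$)
$V = - \frac{9}{2}$ ($V = -5 + \frac{\left(1 \left(-3 + 1\right)\right)^{2}}{8} = -5 + \frac{\left(1 \left(-2\right)\right)^{2}}{8} = -5 + \frac{\left(-2\right)^{2}}{8} = -5 + \frac{1}{8} \cdot 4 = -5 + \frac{1}{2} = - \frac{9}{2} \approx -4.5$)
$d = \frac{i \sqrt{222}}{24}$ ($d = \frac{\sqrt{- \frac{9}{2} - \frac{5}{3}}}{4} = \frac{\sqrt{- \frac{37}{6}}}{4} = \frac{\frac{1}{6} i \sqrt{222}}{4} = \frac{i \sqrt{222}}{24} \approx 0.62082 i$)
$R = 85$ ($R = \left(26 - 15\right) + 74 = 11 + 74 = 85$)
$- 127 \left(d + R\right) = - 127 \left(\frac{i \sqrt{222}}{24} + 85\right) = - 127 \left(85 + \frac{i \sqrt{222}}{24}\right) = -10795 - \frac{127 i \sqrt{222}}{24}$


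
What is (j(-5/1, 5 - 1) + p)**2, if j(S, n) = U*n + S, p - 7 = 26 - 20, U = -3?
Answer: 16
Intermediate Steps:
p = 13 (p = 7 + (26 - 20) = 7 + 6 = 13)
j(S, n) = S - 3*n (j(S, n) = -3*n + S = S - 3*n)
(j(-5/1, 5 - 1) + p)**2 = ((-5/1 - 3*(5 - 1)) + 13)**2 = ((-5*1 - 3*4) + 13)**2 = ((-5 - 12) + 13)**2 = (-17 + 13)**2 = (-4)**2 = 16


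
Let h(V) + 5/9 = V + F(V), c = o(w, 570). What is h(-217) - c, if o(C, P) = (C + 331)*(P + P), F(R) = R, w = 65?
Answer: -4066871/9 ≈ -4.5187e+5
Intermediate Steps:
o(C, P) = 2*P*(331 + C) (o(C, P) = (331 + C)*(2*P) = 2*P*(331 + C))
c = 451440 (c = 2*570*(331 + 65) = 2*570*396 = 451440)
h(V) = -5/9 + 2*V (h(V) = -5/9 + (V + V) = -5/9 + 2*V)
h(-217) - c = (-5/9 + 2*(-217)) - 1*451440 = (-5/9 - 434) - 451440 = -3911/9 - 451440 = -4066871/9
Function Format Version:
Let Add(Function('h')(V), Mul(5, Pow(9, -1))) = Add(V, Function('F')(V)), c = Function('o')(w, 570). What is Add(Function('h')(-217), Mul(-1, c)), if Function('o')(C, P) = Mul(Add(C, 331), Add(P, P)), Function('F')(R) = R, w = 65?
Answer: Rational(-4066871, 9) ≈ -4.5187e+5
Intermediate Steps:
Function('o')(C, P) = Mul(2, P, Add(331, C)) (Function('o')(C, P) = Mul(Add(331, C), Mul(2, P)) = Mul(2, P, Add(331, C)))
c = 451440 (c = Mul(2, 570, Add(331, 65)) = Mul(2, 570, 396) = 451440)
Function('h')(V) = Add(Rational(-5, 9), Mul(2, V)) (Function('h')(V) = Add(Rational(-5, 9), Add(V, V)) = Add(Rational(-5, 9), Mul(2, V)))
Add(Function('h')(-217), Mul(-1, c)) = Add(Add(Rational(-5, 9), Mul(2, -217)), Mul(-1, 451440)) = Add(Add(Rational(-5, 9), -434), -451440) = Add(Rational(-3911, 9), -451440) = Rational(-4066871, 9)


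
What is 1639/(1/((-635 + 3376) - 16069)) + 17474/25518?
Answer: -278715140591/12759 ≈ -2.1845e+7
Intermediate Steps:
1639/(1/((-635 + 3376) - 16069)) + 17474/25518 = 1639/(1/(2741 - 16069)) + 17474*(1/25518) = 1639/(1/(-13328)) + 8737/12759 = 1639/(-1/13328) + 8737/12759 = 1639*(-13328) + 8737/12759 = -21844592 + 8737/12759 = -278715140591/12759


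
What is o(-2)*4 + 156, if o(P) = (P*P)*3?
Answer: 204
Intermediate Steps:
o(P) = 3*P**2 (o(P) = P**2*3 = 3*P**2)
o(-2)*4 + 156 = (3*(-2)**2)*4 + 156 = (3*4)*4 + 156 = 12*4 + 156 = 48 + 156 = 204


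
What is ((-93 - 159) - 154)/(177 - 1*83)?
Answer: -203/47 ≈ -4.3191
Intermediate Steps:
((-93 - 159) - 154)/(177 - 1*83) = (-252 - 154)/(177 - 83) = -406/94 = -406*1/94 = -203/47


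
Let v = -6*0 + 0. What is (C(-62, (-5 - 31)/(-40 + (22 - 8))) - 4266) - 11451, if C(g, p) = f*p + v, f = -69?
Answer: -205563/13 ≈ -15813.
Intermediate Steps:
v = 0 (v = 0 + 0 = 0)
C(g, p) = -69*p (C(g, p) = -69*p + 0 = -69*p)
(C(-62, (-5 - 31)/(-40 + (22 - 8))) - 4266) - 11451 = (-69*(-5 - 31)/(-40 + (22 - 8)) - 4266) - 11451 = (-(-2484)/(-40 + 14) - 4266) - 11451 = (-(-2484)/(-26) - 4266) - 11451 = (-(-2484)*(-1)/26 - 4266) - 11451 = (-69*18/13 - 4266) - 11451 = (-1242/13 - 4266) - 11451 = -56700/13 - 11451 = -205563/13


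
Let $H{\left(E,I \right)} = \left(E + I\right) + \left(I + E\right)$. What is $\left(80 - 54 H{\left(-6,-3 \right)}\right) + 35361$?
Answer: $36413$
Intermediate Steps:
$H{\left(E,I \right)} = 2 E + 2 I$ ($H{\left(E,I \right)} = \left(E + I\right) + \left(E + I\right) = 2 E + 2 I$)
$\left(80 - 54 H{\left(-6,-3 \right)}\right) + 35361 = \left(80 - 54 \left(2 \left(-6\right) + 2 \left(-3\right)\right)\right) + 35361 = \left(80 - 54 \left(-12 - 6\right)\right) + 35361 = \left(80 - -972\right) + 35361 = \left(80 + 972\right) + 35361 = 1052 + 35361 = 36413$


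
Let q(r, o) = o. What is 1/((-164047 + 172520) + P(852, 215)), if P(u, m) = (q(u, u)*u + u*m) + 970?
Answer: 1/918527 ≈ 1.0887e-6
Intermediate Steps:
P(u, m) = 970 + u**2 + m*u (P(u, m) = (u*u + u*m) + 970 = (u**2 + m*u) + 970 = 970 + u**2 + m*u)
1/((-164047 + 172520) + P(852, 215)) = 1/((-164047 + 172520) + (970 + 852**2 + 215*852)) = 1/(8473 + (970 + 725904 + 183180)) = 1/(8473 + 910054) = 1/918527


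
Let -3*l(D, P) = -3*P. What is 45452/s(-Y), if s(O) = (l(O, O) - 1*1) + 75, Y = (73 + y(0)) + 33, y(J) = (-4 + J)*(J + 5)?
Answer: -11363/3 ≈ -3787.7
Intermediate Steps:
l(D, P) = P (l(D, P) = -(-1)*P = P)
y(J) = (-4 + J)*(5 + J)
Y = 86 (Y = (73 + (-20 + 0 + 0²)) + 33 = (73 + (-20 + 0 + 0)) + 33 = (73 - 20) + 33 = 53 + 33 = 86)
s(O) = 74 + O (s(O) = (O - 1*1) + 75 = (O - 1) + 75 = (-1 + O) + 75 = 74 + O)
45452/s(-Y) = 45452/(74 - 1*86) = 45452/(74 - 86) = 45452/(-12) = 45452*(-1/12) = -11363/3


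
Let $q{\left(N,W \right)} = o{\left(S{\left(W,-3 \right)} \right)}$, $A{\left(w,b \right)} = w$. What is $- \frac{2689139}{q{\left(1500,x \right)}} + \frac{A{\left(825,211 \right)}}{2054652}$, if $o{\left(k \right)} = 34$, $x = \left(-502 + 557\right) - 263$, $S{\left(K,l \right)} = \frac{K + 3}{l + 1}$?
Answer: $- \frac{920874132763}{11643028} \approx -79092.0$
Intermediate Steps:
$S{\left(K,l \right)} = \frac{3 + K}{1 + l}$
$x = -208$ ($x = 55 - 263 = -208$)
$q{\left(N,W \right)} = 34$
$- \frac{2689139}{q{\left(1500,x \right)}} + \frac{A{\left(825,211 \right)}}{2054652} = - \frac{2689139}{34} + \frac{825}{2054652} = \left(-2689139\right) \frac{1}{34} + 825 \cdot \frac{1}{2054652} = - \frac{2689139}{34} + \frac{275}{684884} = - \frac{920874132763}{11643028}$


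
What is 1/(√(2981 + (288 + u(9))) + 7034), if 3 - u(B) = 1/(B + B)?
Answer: 126612/890529913 - 3*√117790/890529913 ≈ 0.00014102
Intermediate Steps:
u(B) = 3 - 1/(2*B) (u(B) = 3 - 1/(B + B) = 3 - 1/(2*B))
1/(√(2981 + (288 + u(9))) + 7034) = 1/(√(2981 + (288 + (3 - ½/9))) + 7034) = 1/(√(2981 + (288 + (3 - ½*⅑))) + 7034) = 1/(√(2981 + (288 + (3 - 1/18))) + 7034) = 1/(√(2981 + (288 + 53/18)) + 7034) = 1/(√(2981 + 5237/18) + 7034) = 1/(√(58895/18) + 7034) = 1/(√117790/6 + 7034) = 1/(7034 + √117790/6)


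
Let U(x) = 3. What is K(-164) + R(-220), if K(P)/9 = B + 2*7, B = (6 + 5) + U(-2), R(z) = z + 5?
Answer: 37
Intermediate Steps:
R(z) = 5 + z
B = 14 (B = (6 + 5) + 3 = 11 + 3 = 14)
K(P) = 252 (K(P) = 9*(14 + 2*7) = 9*(14 + 14) = 9*28 = 252)
K(-164) + R(-220) = 252 + (5 - 220) = 252 - 215 = 37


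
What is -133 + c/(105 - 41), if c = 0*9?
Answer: -133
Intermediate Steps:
c = 0
-133 + c/(105 - 41) = -133 + 0/(105 - 41) = -133 + 0/64 = -133 + 0*(1/64) = -133 + 0 = -133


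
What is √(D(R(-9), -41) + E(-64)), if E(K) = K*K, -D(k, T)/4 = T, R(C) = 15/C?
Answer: 2*√1065 ≈ 65.269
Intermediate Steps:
D(k, T) = -4*T
E(K) = K²
√(D(R(-9), -41) + E(-64)) = √(-4*(-41) + (-64)²) = √(164 + 4096) = √4260 = 2*√1065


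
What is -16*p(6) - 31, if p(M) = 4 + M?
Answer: -191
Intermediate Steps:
-16*p(6) - 31 = -16*(4 + 6) - 31 = -16*10 - 31 = -160 - 31 = -191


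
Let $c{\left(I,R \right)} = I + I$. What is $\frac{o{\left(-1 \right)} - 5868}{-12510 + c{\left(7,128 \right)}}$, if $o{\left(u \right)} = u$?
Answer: $\frac{5869}{12496} \approx 0.46967$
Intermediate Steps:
$c{\left(I,R \right)} = 2 I$
$\frac{o{\left(-1 \right)} - 5868}{-12510 + c{\left(7,128 \right)}} = \frac{-1 - 5868}{-12510 + 2 \cdot 7} = - \frac{5869}{-12510 + 14} = - \frac{5869}{-12496} = \left(-5869\right) \left(- \frac{1}{12496}\right) = \frac{5869}{12496}$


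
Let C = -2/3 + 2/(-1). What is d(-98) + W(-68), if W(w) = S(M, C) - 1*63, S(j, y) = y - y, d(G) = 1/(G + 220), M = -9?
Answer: -7685/122 ≈ -62.992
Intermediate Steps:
C = -8/3 (C = -2*⅓ + 2*(-1) = -⅔ - 2 = -8/3 ≈ -2.6667)
d(G) = 1/(220 + G)
S(j, y) = 0
W(w) = -63 (W(w) = 0 - 1*63 = 0 - 63 = -63)
d(-98) + W(-68) = 1/(220 - 98) - 63 = 1/122 - 63 = -7685/122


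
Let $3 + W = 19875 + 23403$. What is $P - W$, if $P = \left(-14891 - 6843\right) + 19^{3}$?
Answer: $-58150$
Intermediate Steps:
$W = 43275$ ($W = -3 + \left(19875 + 23403\right) = -3 + 43278 = 43275$)
$P = -14875$ ($P = -21734 + 6859 = -14875$)
$P - W = -14875 - 43275 = -58150$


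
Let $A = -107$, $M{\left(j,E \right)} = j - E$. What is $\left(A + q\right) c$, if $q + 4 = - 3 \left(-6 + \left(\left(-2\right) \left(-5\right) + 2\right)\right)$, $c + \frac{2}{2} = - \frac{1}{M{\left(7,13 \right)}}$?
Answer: $\frac{215}{2} \approx 107.5$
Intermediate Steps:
$c = - \frac{5}{6}$ ($c = -1 - \frac{1}{7 - 13} = -1 - \frac{1}{-6} = -1 - - \frac{1}{6} = -1 + \frac{1}{6} = - \frac{5}{6} \approx -0.83333$)
$q = -22$ ($q = -4 - 3 \left(-6 + \left(\left(-2\right) \left(-5\right) + 2\right)\right) = -4 - 3 \left(-6 + \left(10 + 2\right)\right) = -4 - 3 \left(-6 + 12\right) = -4 - 18 = -22$)
$\left(A + q\right) c = \left(-107 - 22\right) \left(- \frac{5}{6}\right) = \left(-129\right) \left(- \frac{5}{6}\right) = \frac{215}{2}$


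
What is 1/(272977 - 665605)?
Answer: -1/392628 ≈ -2.5469e-6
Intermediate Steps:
1/(272977 - 665605) = 1/(-392628) = -1/392628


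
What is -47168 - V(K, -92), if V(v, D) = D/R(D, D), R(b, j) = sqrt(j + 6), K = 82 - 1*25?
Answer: -47168 - 46*I*sqrt(86)/43 ≈ -47168.0 - 9.9206*I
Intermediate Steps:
K = 57 (K = 82 - 25 = 57)
R(b, j) = sqrt(6 + j)
V(v, D) = D/sqrt(6 + D) (V(v, D) = D/(sqrt(6 + D)) = D/sqrt(6 + D))
-47168 - V(K, -92) = -47168 - (-92)/sqrt(6 - 92) = -47168 - (-92)/sqrt(-86) = -47168 - (-92)*(-I*sqrt(86)/86) = -47168 - 46*I*sqrt(86)/43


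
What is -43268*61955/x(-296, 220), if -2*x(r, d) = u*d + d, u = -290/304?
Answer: 40746167888/77 ≈ 5.2917e+8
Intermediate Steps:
u = -145/152 (u = -290*1/304 = -145/152 ≈ -0.95395)
x(r, d) = -7*d/304 (x(r, d) = -(-145*d/152 + d)/2 = -7*d/304)
-43268*61955/x(-296, 220) = -43268/(-7/304*220/61955) = -43268/((-385/76*1/61955)) = -43268/(-77/941716) = -43268*(-941716/77) = 40746167888/77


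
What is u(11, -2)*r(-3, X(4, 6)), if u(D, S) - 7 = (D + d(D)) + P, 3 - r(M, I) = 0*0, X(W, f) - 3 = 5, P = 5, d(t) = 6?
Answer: 87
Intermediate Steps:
X(W, f) = 8 (X(W, f) = 3 + 5 = 8)
r(M, I) = 3 (r(M, I) = 3 - 0*0 = 3 - 1*0 = 3 + 0 = 3)
u(D, S) = 18 + D (u(D, S) = 7 + ((D + 6) + 5) = 7 + ((6 + D) + 5) = 7 + (11 + D) = 18 + D)
u(11, -2)*r(-3, X(4, 6)) = (18 + 11)*3 = 29*3 = 87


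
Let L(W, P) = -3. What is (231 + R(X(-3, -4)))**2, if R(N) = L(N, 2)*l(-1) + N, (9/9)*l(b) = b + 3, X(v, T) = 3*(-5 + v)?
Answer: 40401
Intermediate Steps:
X(v, T) = -15 + 3*v
l(b) = 3 + b (l(b) = b + 3 = 3 + b)
R(N) = -6 + N (R(N) = -3*(3 - 1) + N = -3*2 + N = -6 + N)
(231 + R(X(-3, -4)))**2 = (231 + (-6 + (-15 + 3*(-3))))**2 = (231 + (-6 + (-15 - 9)))**2 = (231 + (-6 - 24))**2 = (231 - 30)**2 = 201**2 = 40401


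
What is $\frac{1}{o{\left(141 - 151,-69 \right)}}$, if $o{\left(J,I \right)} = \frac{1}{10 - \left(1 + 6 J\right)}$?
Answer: $69$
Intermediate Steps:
$o{\left(J,I \right)} = \frac{1}{9 - 6 J}$ ($o{\left(J,I \right)} = \frac{1}{10 - \left(1 + 6 J\right)} = \frac{1}{9 - 6 J}$)
$\frac{1}{o{\left(141 - 151,-69 \right)}} = \frac{1}{\left(-1\right) \frac{1}{-9 + 6 \left(141 - 151\right)}} = \frac{1}{\left(-1\right) \frac{1}{-9 + 6 \left(-10\right)}} = \frac{1}{\left(-1\right) \frac{1}{-9 - 60}} = \frac{1}{\left(-1\right) \frac{1}{-69}} = \frac{1}{\left(-1\right) \left(- \frac{1}{69}\right)} = \frac{1}{\frac{1}{69}} = 69$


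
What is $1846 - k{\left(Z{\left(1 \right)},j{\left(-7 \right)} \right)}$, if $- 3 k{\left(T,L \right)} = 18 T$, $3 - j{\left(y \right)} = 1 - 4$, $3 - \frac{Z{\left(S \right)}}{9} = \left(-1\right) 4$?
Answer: $2224$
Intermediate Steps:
$Z{\left(S \right)} = 63$ ($Z{\left(S \right)} = 27 - 9 \left(\left(-1\right) 4\right) = 27 - -36 = 27 + 36 = 63$)
$j{\left(y \right)} = 6$ ($j{\left(y \right)} = 3 - \left(1 - 4\right) = 3 - -3 = 3 + 3 = 6$)
$k{\left(T,L \right)} = - 6 T$ ($k{\left(T,L \right)} = - \frac{18 T}{3} = - 6 T$)
$1846 - k{\left(Z{\left(1 \right)},j{\left(-7 \right)} \right)} = 1846 - \left(-6\right) 63 = 1846 - -378 = 1846 + 378 = 2224$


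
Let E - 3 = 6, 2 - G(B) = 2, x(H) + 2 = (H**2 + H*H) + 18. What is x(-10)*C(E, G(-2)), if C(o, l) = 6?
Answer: 1296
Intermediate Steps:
x(H) = 16 + 2*H**2 (x(H) = -2 + ((H**2 + H*H) + 18) = -2 + ((H**2 + H**2) + 18) = -2 + (2*H**2 + 18) = -2 + (18 + 2*H**2) = 16 + 2*H**2)
G(B) = 0 (G(B) = 2 - 1*2 = 2 - 2 = 0)
E = 9 (E = 3 + 6 = 9)
x(-10)*C(E, G(-2)) = (16 + 2*(-10)**2)*6 = (16 + 2*100)*6 = (16 + 200)*6 = 216*6 = 1296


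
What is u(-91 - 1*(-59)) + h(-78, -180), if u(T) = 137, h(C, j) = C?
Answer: 59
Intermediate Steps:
u(-91 - 1*(-59)) + h(-78, -180) = 137 - 78 = 59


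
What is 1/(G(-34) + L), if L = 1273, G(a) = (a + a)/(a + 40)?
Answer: 3/3785 ≈ 0.00079260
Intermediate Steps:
G(a) = 2*a/(40 + a) (G(a) = (2*a)/(40 + a) = 2*a/(40 + a))
1/(G(-34) + L) = 1/(2*(-34)/(40 - 34) + 1273) = 1/(2*(-34)/6 + 1273) = 1/(2*(-34)*(⅙) + 1273) = 1/(-34/3 + 1273) = 1/(3785/3) = 3/3785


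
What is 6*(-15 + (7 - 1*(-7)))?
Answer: -6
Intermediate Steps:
6*(-15 + (7 - 1*(-7))) = 6*(-15 + (7 + 7)) = 6*(-15 + 14) = 6*(-1) = -6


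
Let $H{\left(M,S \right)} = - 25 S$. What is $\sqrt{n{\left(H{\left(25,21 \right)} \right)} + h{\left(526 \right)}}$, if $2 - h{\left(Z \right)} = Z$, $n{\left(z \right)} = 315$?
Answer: $i \sqrt{209} \approx 14.457 i$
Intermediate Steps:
$h{\left(Z \right)} = 2 - Z$
$\sqrt{n{\left(H{\left(25,21 \right)} \right)} + h{\left(526 \right)}} = \sqrt{315 + \left(2 - 526\right)} = \sqrt{315 - 524} = \sqrt{-209} = i \sqrt{209}$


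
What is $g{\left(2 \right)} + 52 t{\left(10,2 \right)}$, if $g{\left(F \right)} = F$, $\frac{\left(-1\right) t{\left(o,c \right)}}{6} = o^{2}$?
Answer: $-31198$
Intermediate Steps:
$t{\left(o,c \right)} = - 6 o^{2}$
$g{\left(2 \right)} + 52 t{\left(10,2 \right)} = 2 + 52 \left(- 6 \cdot 10^{2}\right) = 2 + 52 \left(\left(-6\right) 100\right) = 2 + 52 \left(-600\right) = 2 - 31200 = -31198$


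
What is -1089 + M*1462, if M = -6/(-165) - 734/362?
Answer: -39822221/9955 ≈ -4000.2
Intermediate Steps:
M = -19823/9955 (M = -6*(-1/165) - 734*1/362 = 2/55 - 367/181 = -19823/9955 ≈ -1.9913)
-1089 + M*1462 = -1089 - 19823/9955*1462 = -1089 - 28981226/9955 = -39822221/9955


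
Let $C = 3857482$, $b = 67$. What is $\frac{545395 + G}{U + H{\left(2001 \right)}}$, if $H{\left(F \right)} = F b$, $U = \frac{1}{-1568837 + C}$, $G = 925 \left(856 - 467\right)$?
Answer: $\frac{517931806725}{76707942304} \approx 6.752$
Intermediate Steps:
$G = 359825$ ($G = 925 \cdot 389 = 359825$)
$U = \frac{1}{2288645}$ ($U = \frac{1}{-1568837 + 3857482} = \frac{1}{2288645} \approx 4.3694 \cdot 10^{-7}$)
$H{\left(F \right)} = 67 F$ ($H{\left(F \right)} = F 67 = 67 F$)
$\frac{545395 + G}{U + H{\left(2001 \right)}} = \frac{545395 + 359825}{\frac{1}{2288645} + 67 \cdot 2001} = \frac{905220}{\frac{1}{2288645} + 134067} = \frac{905220}{\frac{306831769216}{2288645}} = 905220 \cdot \frac{2288645}{306831769216} = \frac{517931806725}{76707942304}$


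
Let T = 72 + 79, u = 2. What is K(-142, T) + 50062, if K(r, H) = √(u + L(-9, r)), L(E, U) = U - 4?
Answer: 50062 + 12*I ≈ 50062.0 + 12.0*I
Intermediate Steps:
L(E, U) = -4 + U
T = 151
K(r, H) = √(-2 + r) (K(r, H) = √(2 + (-4 + r)) = √(-2 + r))
K(-142, T) + 50062 = √(-2 - 142) + 50062 = √(-144) + 50062 = 12*I + 50062 = 50062 + 12*I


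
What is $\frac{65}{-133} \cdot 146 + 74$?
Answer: $\frac{352}{133} \approx 2.6466$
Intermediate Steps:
$\frac{65}{-133} \cdot 146 + 74 = 65 \left(- \frac{1}{133}\right) 146 + 74 = \left(- \frac{65}{133}\right) 146 + 74 = - \frac{9490}{133} + 74 = \frac{352}{133}$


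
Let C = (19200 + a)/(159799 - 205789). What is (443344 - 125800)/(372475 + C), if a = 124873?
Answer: 14603848560/17129981177 ≈ 0.85253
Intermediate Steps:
C = -144073/45990 (C = (19200 + 124873)/(159799 - 205789) = 144073/(-45990) = 144073*(-1/45990) = -144073/45990 ≈ -3.1327)
(443344 - 125800)/(372475 + C) = (443344 - 125800)/(372475 - 144073/45990) = 317544/(17129981177/45990) = 317544*(45990/17129981177) = 14603848560/17129981177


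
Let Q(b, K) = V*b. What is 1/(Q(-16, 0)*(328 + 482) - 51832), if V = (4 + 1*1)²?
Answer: -1/375832 ≈ -2.6608e-6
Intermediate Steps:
V = 25 (V = (4 + 1)² = 5² = 25)
Q(b, K) = 25*b
1/(Q(-16, 0)*(328 + 482) - 51832) = 1/((25*(-16))*(328 + 482) - 51832) = 1/(-400*810 - 51832) = 1/(-324000 - 51832) = 1/(-375832) = -1/375832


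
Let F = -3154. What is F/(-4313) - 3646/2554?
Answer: -201839/289879 ≈ -0.69629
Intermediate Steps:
F/(-4313) - 3646/2554 = -3154/(-4313) - 3646/2554 = -3154*(-1/4313) - 3646*1/2554 = 166/227 - 1823/1277 = -201839/289879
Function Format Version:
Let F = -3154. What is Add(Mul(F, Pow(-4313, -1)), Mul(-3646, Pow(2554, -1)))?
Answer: Rational(-201839, 289879) ≈ -0.69629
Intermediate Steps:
Add(Mul(F, Pow(-4313, -1)), Mul(-3646, Pow(2554, -1))) = Add(Mul(-3154, Pow(-4313, -1)), Mul(-3646, Pow(2554, -1))) = Add(Mul(-3154, Rational(-1, 4313)), Mul(-3646, Rational(1, 2554))) = Add(Rational(166, 227), Rational(-1823, 1277)) = Rational(-201839, 289879)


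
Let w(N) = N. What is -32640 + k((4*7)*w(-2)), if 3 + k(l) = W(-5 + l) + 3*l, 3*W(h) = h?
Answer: -98494/3 ≈ -32831.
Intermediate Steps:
W(h) = h/3
k(l) = -14/3 + 10*l/3 (k(l) = -3 + ((-5 + l)/3 + 3*l) = -3 + ((-5/3 + l/3) + 3*l) = -3 + (-5/3 + 10*l/3) = -14/3 + 10*l/3)
-32640 + k((4*7)*w(-2)) = -32640 + (-14/3 + 10*((4*7)*(-2))/3) = -32640 + (-14/3 + 10*(28*(-2))/3) = -32640 + (-14/3 + (10/3)*(-56)) = -32640 + (-14/3 - 560/3) = -32640 - 574/3 = -98494/3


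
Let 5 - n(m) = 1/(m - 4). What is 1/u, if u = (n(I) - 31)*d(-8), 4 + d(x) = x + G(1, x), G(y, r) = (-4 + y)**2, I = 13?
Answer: 3/235 ≈ 0.012766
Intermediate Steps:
n(m) = 5 - 1/(-4 + m) (n(m) = 5 - 1/(m - 4) = 5 - 1/(-4 + m))
d(x) = 5 + x (d(x) = -4 + (x + (-4 + 1)**2) = -4 + (x + (-3)**2) = -4 + (x + 9) = -4 + (9 + x) = 5 + x)
u = 235/3 (u = ((-21 + 5*13)/(-4 + 13) - 31)*(5 - 8) = ((-21 + 65)/9 - 31)*(-3) = ((1/9)*44 - 31)*(-3) = (44/9 - 31)*(-3) = -235/9*(-3) = 235/3 ≈ 78.333)
1/u = 1/(235/3) = 3/235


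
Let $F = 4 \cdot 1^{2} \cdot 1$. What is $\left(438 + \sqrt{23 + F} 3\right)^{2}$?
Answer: $192087 + 7884 \sqrt{3} \approx 2.0574 \cdot 10^{5}$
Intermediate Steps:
$F = 4$ ($F = 4 \cdot 1 \cdot 1 = 4 \cdot 1 = 4$)
$\left(438 + \sqrt{23 + F} 3\right)^{2} = \left(438 + \sqrt{23 + 4} \cdot 3\right)^{2} = \left(438 + \sqrt{27} \cdot 3\right)^{2} = \left(438 + 3 \sqrt{3} \cdot 3\right)^{2} = \left(438 + 9 \sqrt{3}\right)^{2}$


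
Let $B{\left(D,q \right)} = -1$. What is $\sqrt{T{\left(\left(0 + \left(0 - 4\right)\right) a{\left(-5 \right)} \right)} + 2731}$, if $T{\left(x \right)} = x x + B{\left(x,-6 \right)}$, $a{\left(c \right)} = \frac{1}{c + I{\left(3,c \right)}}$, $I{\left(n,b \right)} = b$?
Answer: $\frac{\sqrt{68254}}{5} \approx 52.251$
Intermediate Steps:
$a{\left(c \right)} = \frac{1}{2 c}$ ($a{\left(c \right)} = \frac{1}{c + c} = \frac{1}{2 c}$)
$T{\left(x \right)} = -1 + x^{2}$ ($T{\left(x \right)} = x x - 1 = x^{2} - 1 = -1 + x^{2}$)
$\sqrt{T{\left(\left(0 + \left(0 - 4\right)\right) a{\left(-5 \right)} \right)} + 2731} = \sqrt{\left(-1 + \left(\left(0 + \left(0 - 4\right)\right) \frac{1}{2 \left(-5\right)}\right)^{2}\right) + 2731} = \sqrt{\left(-1 + \left(\left(0 - 4\right) \frac{1}{2} \left(- \frac{1}{5}\right)\right)^{2}\right) + 2731} = \sqrt{\left(-1 + \left(\left(-4\right) \left(- \frac{1}{10}\right)\right)^{2}\right) + 2731} = \sqrt{\left(-1 + \left(\frac{2}{5}\right)^{2}\right) + 2731} = \sqrt{\left(-1 + \frac{4}{25}\right) + 2731} = \sqrt{- \frac{21}{25} + 2731} = \sqrt{\frac{68254}{25}} = \frac{\sqrt{68254}}{5}$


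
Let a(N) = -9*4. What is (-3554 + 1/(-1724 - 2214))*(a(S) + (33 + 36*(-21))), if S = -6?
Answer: 965700057/358 ≈ 2.6975e+6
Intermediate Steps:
a(N) = -36
(-3554 + 1/(-1724 - 2214))*(a(S) + (33 + 36*(-21))) = (-3554 + 1/(-1724 - 2214))*(-36 + (33 + 36*(-21))) = (-3554 + 1/(-3938))*(-36 + (33 - 756)) = (-3554 - 1/3938)*(-36 - 723) = -13995653/3938*(-759) = 965700057/358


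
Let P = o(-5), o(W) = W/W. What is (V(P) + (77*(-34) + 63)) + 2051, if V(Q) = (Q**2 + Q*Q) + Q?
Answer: -501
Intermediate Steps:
o(W) = 1
P = 1
V(Q) = Q + 2*Q**2 (V(Q) = (Q**2 + Q**2) + Q = 2*Q**2 + Q = Q + 2*Q**2)
(V(P) + (77*(-34) + 63)) + 2051 = (1*(1 + 2*1) + (77*(-34) + 63)) + 2051 = (1*(1 + 2) + (-2618 + 63)) + 2051 = (1*3 - 2555) + 2051 = (3 - 2555) + 2051 = -2552 + 2051 = -501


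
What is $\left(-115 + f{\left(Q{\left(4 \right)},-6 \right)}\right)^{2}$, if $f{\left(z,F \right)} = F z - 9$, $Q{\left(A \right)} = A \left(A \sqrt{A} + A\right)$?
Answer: $169744$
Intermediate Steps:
$Q{\left(A \right)} = A \left(A + A^{\frac{3}{2}}\right)$ ($Q{\left(A \right)} = A \left(A^{\frac{3}{2}} + A\right) = A \left(A + A^{\frac{3}{2}}\right)$)
$f{\left(z,F \right)} = -9 + F z$
$\left(-115 + f{\left(Q{\left(4 \right)},-6 \right)}\right)^{2} = \left(-115 - \left(9 + 6 \left(4^{2} + 4^{\frac{5}{2}}\right)\right)\right)^{2} = \left(-115 - \left(9 + 6 \left(16 + 32\right)\right)\right)^{2} = \left(-115 - 297\right)^{2} = \left(-412\right)^{2} = 169744$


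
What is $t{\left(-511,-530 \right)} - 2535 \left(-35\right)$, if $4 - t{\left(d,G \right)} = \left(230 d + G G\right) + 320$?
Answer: $-74961$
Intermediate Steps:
$t{\left(d,G \right)} = -316 - G^{2} - 230 d$ ($t{\left(d,G \right)} = 4 - \left(\left(230 d + G G\right) + 320\right) = 4 - \left(\left(230 d + G^{2}\right) + 320\right) = 4 - \left(\left(G^{2} + 230 d\right) + 320\right) = 4 - \left(320 + G^{2} + 230 d\right) = -316 - G^{2} - 230 d$)
$t{\left(-511,-530 \right)} - 2535 \left(-35\right) = \left(-316 - \left(-530\right)^{2} - -117530\right) - 2535 \left(-35\right) = \left(-316 - 280900 + 117530\right) - -88725 = \left(-316 - 280900 + 117530\right) + 88725 = -163686 + 88725 = -74961$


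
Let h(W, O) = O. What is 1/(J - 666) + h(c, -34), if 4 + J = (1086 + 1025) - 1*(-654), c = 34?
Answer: -71229/2095 ≈ -34.000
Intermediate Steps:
J = 2761 (J = -4 + ((1086 + 1025) - 1*(-654)) = -4 + (2111 + 654) = -4 + 2765 = 2761)
1/(J - 666) + h(c, -34) = 1/(2761 - 666) - 34 = 1/2095 - 34 = -71229/2095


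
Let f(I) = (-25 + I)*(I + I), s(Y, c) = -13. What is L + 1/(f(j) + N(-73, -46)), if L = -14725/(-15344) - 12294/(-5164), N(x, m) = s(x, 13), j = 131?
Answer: 1836826149185/549880917936 ≈ 3.3404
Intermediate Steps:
f(I) = 2*I*(-25 + I) (f(I) = (-25 + I)*(2*I) = 2*I*(-25 + I))
N(x, m) = -13
L = 66169759/19809104 (L = -14725*(-1/15344) - 12294*(-1/5164) = 14725/15344 + 6147/2582 = 66169759/19809104 ≈ 3.3404)
L + 1/(f(j) + N(-73, -46)) = 66169759/19809104 + 1/(2*131*(-25 + 131) - 13) = 66169759/19809104 + 1/(2*131*106 - 13) = 66169759/19809104 + 1/(27772 - 13) = 66169759/19809104 + 1/27759 = 1836826149185/549880917936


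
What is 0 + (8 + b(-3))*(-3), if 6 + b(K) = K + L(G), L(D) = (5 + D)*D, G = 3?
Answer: -69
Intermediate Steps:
L(D) = D*(5 + D)
b(K) = 18 + K (b(K) = -6 + (K + 3*(5 + 3)) = -6 + (K + 3*8) = -6 + (K + 24) = -6 + (24 + K) = 18 + K)
0 + (8 + b(-3))*(-3) = 0 + (8 + (18 - 3))*(-3) = 0 + (8 + 15)*(-3) = 0 + 23*(-3) = 0 - 69 = -69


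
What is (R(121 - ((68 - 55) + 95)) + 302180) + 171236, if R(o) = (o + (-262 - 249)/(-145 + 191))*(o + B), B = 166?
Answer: 21792709/46 ≈ 4.7375e+5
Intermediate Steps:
R(o) = (166 + o)*(-511/46 + o) (R(o) = (o + (-262 - 249)/(-145 + 191))*(o + 166) = (o - 511/46)*(166 + o) = (-511/46 + o)*(166 + o) = (166 + o)*(-511/46 + o))
(R(121 - ((68 - 55) + 95)) + 302180) + 171236 = ((-42413/23 + (121 - ((68 - 55) + 95))² + 7125*(121 - ((68 - 55) + 95))/46) + 302180) + 171236 = ((-42413/23 + (121 - (13 + 95))² + 7125*(121 - (13 + 95))/46) + 302180) + 171236 = ((-42413/23 + (121 - 1*108)² + 7125*(121 - 1*108)/46) + 302180) + 171236 = ((-42413/23 + (121 - 108)² + 7125*(121 - 108)/46) + 302180) + 171236 = ((-42413/23 + 13² + (7125/46)*13) + 302180) + 171236 = ((-42413/23 + 169 + 92625/46) + 302180) + 171236 = (15573/46 + 302180) + 171236 = 13915853/46 + 171236 = 21792709/46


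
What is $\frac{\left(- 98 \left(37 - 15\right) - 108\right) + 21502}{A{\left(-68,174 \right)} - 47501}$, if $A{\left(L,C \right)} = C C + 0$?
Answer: $- \frac{19238}{17225} \approx -1.1169$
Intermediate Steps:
$A{\left(L,C \right)} = C^{2}$ ($A{\left(L,C \right)} = C^{2} + 0 = C^{2}$)
$\frac{\left(- 98 \left(37 - 15\right) - 108\right) + 21502}{A{\left(-68,174 \right)} - 47501} = \frac{\left(- 98 \left(37 - 15\right) - 108\right) + 21502}{174^{2} - 47501} = \frac{\left(\left(-98\right) 22 - 108\right) + 21502}{30276 - 47501} = \frac{\left(-2156 - 108\right) + 21502}{-17225} = \left(-2264 + 21502\right) \left(- \frac{1}{17225}\right) = 19238 \left(- \frac{1}{17225}\right) = - \frac{19238}{17225}$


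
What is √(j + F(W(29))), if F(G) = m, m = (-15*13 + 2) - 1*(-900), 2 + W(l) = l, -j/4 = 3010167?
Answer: I*√12039961 ≈ 3469.9*I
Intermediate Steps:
j = -12040668 (j = -4*3010167 = -12040668)
W(l) = -2 + l
m = 707 (m = (-195 + 2) + 900 = -193 + 900 = 707)
F(G) = 707
√(j + F(W(29))) = √(-12040668 + 707) = √(-12039961) = I*√12039961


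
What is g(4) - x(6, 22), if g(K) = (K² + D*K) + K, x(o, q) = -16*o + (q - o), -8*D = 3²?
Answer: 191/2 ≈ 95.500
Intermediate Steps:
D = -9/8 (D = -⅛*3² = -⅛*9 = -9/8 ≈ -1.1250)
x(o, q) = q - 17*o
g(K) = K² - K/8 (g(K) = (K² - 9*K/8) + K = K² - K/8)
g(4) - x(6, 22) = 4*(-⅛ + 4) - (22 - 17*6) = 4*(31/8) - (22 - 102) = 31/2 - 1*(-80) = 31/2 + 80 = 191/2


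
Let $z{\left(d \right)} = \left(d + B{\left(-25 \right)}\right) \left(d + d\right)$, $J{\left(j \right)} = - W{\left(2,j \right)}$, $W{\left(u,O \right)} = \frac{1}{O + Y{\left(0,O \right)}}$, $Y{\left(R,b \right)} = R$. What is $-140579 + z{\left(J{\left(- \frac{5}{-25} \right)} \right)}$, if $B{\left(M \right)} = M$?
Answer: $-140279$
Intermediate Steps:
$W{\left(u,O \right)} = \frac{1}{O}$ ($W{\left(u,O \right)} = \frac{1}{O + 0} = \frac{1}{O}$)
$J{\left(j \right)} = - \frac{1}{j}$
$z{\left(d \right)} = 2 d \left(-25 + d\right)$ ($z{\left(d \right)} = \left(d - 25\right) \left(d + d\right) = \left(-25 + d\right) 2 d = 2 d \left(-25 + d\right)$)
$-140579 + z{\left(J{\left(- \frac{5}{-25} \right)} \right)} = -140579 + 2 \left(- \frac{1}{\left(-5\right) \frac{1}{-25}}\right) \left(-25 - \frac{1}{\left(-5\right) \frac{1}{-25}}\right) = -140579 + 2 \left(- \frac{1}{\left(-5\right) \left(- \frac{1}{25}\right)}\right) \left(-25 - \frac{1}{\left(-5\right) \left(- \frac{1}{25}\right)}\right) = -140579 + 2 \left(- \frac{1}{\frac{1}{5}}\right) \left(-25 - \frac{1}{\frac{1}{5}}\right) = -140579 + 2 \left(\left(-1\right) 5\right) \left(-25 - 5\right) = -140579 + 2 \left(-5\right) \left(-25 - 5\right) = -140579 + 2 \left(-5\right) \left(-30\right) = -140579 + 300 = -140279$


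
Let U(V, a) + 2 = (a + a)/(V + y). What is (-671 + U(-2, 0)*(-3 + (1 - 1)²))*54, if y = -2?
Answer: -35910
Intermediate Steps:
U(V, a) = -2 + 2*a/(-2 + V) (U(V, a) = -2 + (a + a)/(V - 2) = -2 + (2*a)/(-2 + V) = -2 + 2*a/(-2 + V))
(-671 + U(-2, 0)*(-3 + (1 - 1)²))*54 = (-671 + (2*(2 + 0 - 1*(-2))/(-2 - 2))*(-3 + (1 - 1)²))*54 = (-671 + (2*(2 + 0 + 2)/(-4))*(-3 + 0²))*54 = (-671 + (2*(-¼)*4)*(-3 + 0))*54 = (-671 - 2*(-3))*54 = (-671 + 6)*54 = -665*54 = -35910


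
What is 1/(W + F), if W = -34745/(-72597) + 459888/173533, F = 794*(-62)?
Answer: -12597975201/620133707301607 ≈ -2.0315e-5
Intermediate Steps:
F = -49228
W = 39415893221/12597975201 (W = -34745*(-1/72597) + 459888*(1/173533) = 34745/72597 + 459888/173533 = 39415893221/12597975201 ≈ 3.1287)
1/(W + F) = 1/(39415893221/12597975201 - 49228) = 1/(-620133707301607/12597975201) = -12597975201/620133707301607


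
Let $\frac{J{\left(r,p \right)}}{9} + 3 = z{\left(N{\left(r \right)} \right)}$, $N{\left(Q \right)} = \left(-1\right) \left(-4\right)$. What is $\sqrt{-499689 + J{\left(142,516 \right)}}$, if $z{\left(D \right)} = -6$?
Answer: $9 i \sqrt{6170} \approx 706.94 i$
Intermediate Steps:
$N{\left(Q \right)} = 4$
$J{\left(r,p \right)} = -81$ ($J{\left(r,p \right)} = -27 + 9 \left(-6\right) = -27 - 54 = -81$)
$\sqrt{-499689 + J{\left(142,516 \right)}} = \sqrt{-499689 - 81} = \sqrt{-499770} = 9 i \sqrt{6170}$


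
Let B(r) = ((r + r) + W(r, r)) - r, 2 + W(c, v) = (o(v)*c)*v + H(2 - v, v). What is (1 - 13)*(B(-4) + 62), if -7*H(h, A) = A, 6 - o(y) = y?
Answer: -18192/7 ≈ -2598.9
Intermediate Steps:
o(y) = 6 - y
H(h, A) = -A/7
W(c, v) = -2 - v/7 + c*v*(6 - v) (W(c, v) = -2 + (((6 - v)*c)*v - v/7) = -2 + ((c*(6 - v))*v - v/7) = -2 + (c*v*(6 - v) - v/7) = -2 + (-v/7 + c*v*(6 - v)) = -2 - v/7 + c*v*(6 - v))
B(r) = -2 + 6*r/7 - r²*(-6 + r) (B(r) = ((r + r) + (-2 - r/7 - r*r*(-6 + r))) - r = (2*r + (-2 - r/7 - r²*(-6 + r))) - r = (-2 + 13*r/7 - r²*(-6 + r)) - r = -2 + 6*r/7 - r²*(-6 + r))
(1 - 13)*(B(-4) + 62) = (1 - 13)*((-2 + (6/7)*(-4) + (-4)²*(6 - 1*(-4))) + 62) = -12*((-2 - 24/7 + 16*(6 + 4)) + 62) = -12*((-2 - 24/7 + 16*10) + 62) = -12*((-2 - 24/7 + 160) + 62) = -12*(1082/7 + 62) = -12*1516/7 = -18192/7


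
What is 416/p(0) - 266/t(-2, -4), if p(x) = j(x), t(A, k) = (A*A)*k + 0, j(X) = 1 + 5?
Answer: 2063/24 ≈ 85.958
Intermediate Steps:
j(X) = 6
t(A, k) = k*A**2 (t(A, k) = A**2*k + 0 = k*A**2 + 0 = k*A**2)
p(x) = 6
416/p(0) - 266/t(-2, -4) = 416/6 - 266/((-4*(-2)**2)) = 416*(1/6) - 266/((-4*4)) = 208/3 - 266/(-16) = 208/3 - 266*(-1/16) = 208/3 + 133/8 = 2063/24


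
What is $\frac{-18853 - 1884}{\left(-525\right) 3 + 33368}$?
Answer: $- \frac{20737}{31793} \approx -0.65225$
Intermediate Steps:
$\frac{-18853 - 1884}{\left(-525\right) 3 + 33368} = - \frac{20737}{-1575 + 33368} = - \frac{20737}{31793}$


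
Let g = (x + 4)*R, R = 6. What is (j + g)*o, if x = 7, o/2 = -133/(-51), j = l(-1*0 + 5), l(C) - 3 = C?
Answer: 19684/51 ≈ 385.96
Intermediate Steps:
l(C) = 3 + C
j = 8 (j = 3 + (-1*0 + 5) = 3 + (0 + 5) = 3 + 5 = 8)
o = 266/51 (o = 2*(-133/(-51)) = 2*(-133*(-1/51)) = 2*(133/51) = 266/51 ≈ 5.2157)
g = 66 (g = (7 + 4)*6 = 11*6 = 66)
(j + g)*o = (8 + 66)*(266/51) = 74*(266/51) = 19684/51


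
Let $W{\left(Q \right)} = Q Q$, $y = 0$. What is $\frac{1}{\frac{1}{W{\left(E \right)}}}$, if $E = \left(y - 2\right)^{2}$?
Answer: $16$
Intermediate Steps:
$E = 4$ ($E = \left(0 - 2\right)^{2} = \left(-2\right)^{2} = 4$)
$W{\left(Q \right)} = Q^{2}$
$\frac{1}{\frac{1}{W{\left(E \right)}}} = \frac{1}{\frac{1}{4^{2}}} = \frac{1}{\frac{1}{16}} = 16$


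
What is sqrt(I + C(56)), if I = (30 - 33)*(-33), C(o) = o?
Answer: sqrt(155) ≈ 12.450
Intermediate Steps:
I = 99 (I = -3*(-33) = 99)
sqrt(I + C(56)) = sqrt(99 + 56) = sqrt(155)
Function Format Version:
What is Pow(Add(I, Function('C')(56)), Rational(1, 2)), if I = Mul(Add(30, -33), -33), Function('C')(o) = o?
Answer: Pow(155, Rational(1, 2)) ≈ 12.450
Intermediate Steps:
I = 99 (I = Mul(-3, -33) = 99)
Pow(Add(I, Function('C')(56)), Rational(1, 2)) = Pow(Add(99, 56), Rational(1, 2)) = Pow(155, Rational(1, 2))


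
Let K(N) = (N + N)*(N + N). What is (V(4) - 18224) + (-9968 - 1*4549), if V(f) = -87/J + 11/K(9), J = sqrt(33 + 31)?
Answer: -21223193/648 ≈ -32752.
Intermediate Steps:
K(N) = 4*N**2 (K(N) = (2*N)*(2*N) = 4*N**2)
J = 8 (J = sqrt(64) = 8)
V(f) = -7025/648 (V(f) = -87/8 + 11/((4*9**2)) = -87*1/8 + 11/((4*81)) = -87/8 + 11/324 = -7025/648)
(V(4) - 18224) + (-9968 - 1*4549) = (-7025/648 - 18224) + (-9968 - 1*4549) = -11816177/648 + (-9968 - 4549) = -11816177/648 - 14517 = -21223193/648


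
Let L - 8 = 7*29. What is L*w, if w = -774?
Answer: -163314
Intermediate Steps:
L = 211 (L = 8 + 7*29 = 8 + 203 = 211)
L*w = 211*(-774) = -163314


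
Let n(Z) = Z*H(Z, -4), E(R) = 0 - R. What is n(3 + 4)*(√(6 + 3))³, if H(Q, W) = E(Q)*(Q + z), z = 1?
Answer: -10584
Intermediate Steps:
E(R) = -R
H(Q, W) = -Q*(1 + Q) (H(Q, W) = (-Q)*(Q + 1) = (-Q)*(1 + Q) = -Q*(1 + Q))
n(Z) = -Z²*(1 + Z) (n(Z) = Z*(-Z*(1 + Z)) = -Z²*(1 + Z))
n(3 + 4)*(√(6 + 3))³ = ((3 + 4)²*(-1 - (3 + 4)))*(√(6 + 3))³ = (7²*(-1 - 1*7))*(√9)³ = (49*(-1 - 7))*3³ = (49*(-8))*27 = -392*27 = -10584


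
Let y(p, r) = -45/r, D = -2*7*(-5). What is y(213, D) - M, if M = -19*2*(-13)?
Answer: -6925/14 ≈ -494.64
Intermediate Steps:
D = 70 (D = -14*(-5) = 70)
M = 494 (M = -38*(-13) = 494)
y(213, D) - M = -45/70 - 1*494 = -45*1/70 - 494 = -9/14 - 494 = -6925/14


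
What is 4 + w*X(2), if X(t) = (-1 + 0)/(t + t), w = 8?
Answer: 2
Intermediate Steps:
X(t) = -1/(2*t)
4 + w*X(2) = 4 + 8*(-½/2) = 4 + 8*(-½*½) = 4 + 8*(-¼) = 4 - 2 = 2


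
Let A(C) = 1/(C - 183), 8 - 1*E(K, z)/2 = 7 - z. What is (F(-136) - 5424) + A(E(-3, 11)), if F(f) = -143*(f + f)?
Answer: 5322047/159 ≈ 33472.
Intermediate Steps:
E(K, z) = 2 + 2*z (E(K, z) = 16 - 2*(7 - z) = 16 + (-14 + 2*z) = 2 + 2*z)
F(f) = -286*f
A(C) = 1/(-183 + C)
(F(-136) - 5424) + A(E(-3, 11)) = (-286*(-136) - 5424) + 1/(-183 + (2 + 2*11)) = (38896 - 5424) + 1/(-183 + (2 + 22)) = 33472 + 1/(-183 + 24) = 33472 + 1/(-159) = 33472 - 1/159 = 5322047/159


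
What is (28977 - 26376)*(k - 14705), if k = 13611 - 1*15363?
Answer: -42804657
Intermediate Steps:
k = -1752 (k = 13611 - 15363 = -1752)
(28977 - 26376)*(k - 14705) = (28977 - 26376)*(-1752 - 14705) = 2601*(-16457) = -42804657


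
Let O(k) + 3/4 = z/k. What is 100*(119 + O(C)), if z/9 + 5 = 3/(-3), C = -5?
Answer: 12905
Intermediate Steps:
z = -54 (z = -45 + 9*(3/(-3)) = -45 + 9*(3*(-1/3)) = -45 + 9*(-1) = -45 - 9 = -54)
O(k) = -3/4 - 54/k
100*(119 + O(C)) = 100*(119 + (-3/4 - 54/(-5))) = 100*(119 + (-3/4 - 54*(-1/5))) = 100*(119 + (-3/4 + 54/5)) = 100*(119 + 201/20) = 100*(2581/20) = 12905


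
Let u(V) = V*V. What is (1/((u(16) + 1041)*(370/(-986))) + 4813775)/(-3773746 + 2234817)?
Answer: -1155041241882/369258318905 ≈ -3.1280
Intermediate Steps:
u(V) = V**2
(1/((u(16) + 1041)*(370/(-986))) + 4813775)/(-3773746 + 2234817) = (1/((16**2 + 1041)*(370/(-986))) + 4813775)/(-3773746 + 2234817) = (1/((256 + 1041)*(370*(-1/986))) + 4813775)/(-1538929) = (1/(1297*(-185/493)) + 4813775)*(-1/1538929) = (1/(-239945/493) + 4813775)*(-1/1538929) = (-493/239945 + 4813775)*(-1/1538929) = (1155041241882/239945)*(-1/1538929) = -1155041241882/369258318905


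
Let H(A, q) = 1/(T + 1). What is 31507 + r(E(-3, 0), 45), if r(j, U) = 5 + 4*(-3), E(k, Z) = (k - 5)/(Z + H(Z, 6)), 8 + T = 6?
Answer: 31500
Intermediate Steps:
T = -2 (T = -8 + 6 = -2)
H(A, q) = -1 (H(A, q) = 1/(-2 + 1) = 1/(-1) = -1)
E(k, Z) = (-5 + k)/(-1 + Z) (E(k, Z) = (k - 5)/(Z - 1) = (-5 + k)/(-1 + Z))
r(j, U) = -7 (r(j, U) = 5 - 12 = -7)
31507 + r(E(-3, 0), 45) = 31507 - 7 = 31500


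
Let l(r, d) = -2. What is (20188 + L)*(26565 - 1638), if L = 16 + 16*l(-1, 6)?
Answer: 502827444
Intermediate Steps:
L = -16 (L = 16 + 16*(-2) = 16 - 32 = -16)
(20188 + L)*(26565 - 1638) = (20188 - 16)*(26565 - 1638) = 20172*24927 = 502827444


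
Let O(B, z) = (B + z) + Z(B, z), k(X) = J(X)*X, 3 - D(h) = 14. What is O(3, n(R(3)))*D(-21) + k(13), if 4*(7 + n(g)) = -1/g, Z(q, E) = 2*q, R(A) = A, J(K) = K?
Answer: 1775/12 ≈ 147.92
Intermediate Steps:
D(h) = -11 (D(h) = 3 - 1*14 = 3 - 14 = -11)
k(X) = X² (k(X) = X*X = X²)
n(g) = -7 - 1/(4*g) (n(g) = -7 + (-1/g)/4 = -7 - 1/(4*g))
O(B, z) = z + 3*B (O(B, z) = (B + z) + 2*B = z + 3*B)
O(3, n(R(3)))*D(-21) + k(13) = ((-7 - ¼/3) + 3*3)*(-11) + 13² = ((-7 - ¼*⅓) + 9)*(-11) + 169 = ((-7 - 1/12) + 9)*(-11) + 169 = (-85/12 + 9)*(-11) + 169 = (23/12)*(-11) + 169 = -253/12 + 169 = 1775/12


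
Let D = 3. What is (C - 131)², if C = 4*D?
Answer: 14161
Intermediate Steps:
C = 12 (C = 4*3 = 12)
(C - 131)² = (12 - 131)² = (-119)² = 14161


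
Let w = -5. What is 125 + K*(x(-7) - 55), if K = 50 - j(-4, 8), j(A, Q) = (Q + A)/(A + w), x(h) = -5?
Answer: -8705/3 ≈ -2901.7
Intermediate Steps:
j(A, Q) = (A + Q)/(-5 + A) (j(A, Q) = (Q + A)/(A - 5) = (A + Q)/(-5 + A))
K = 454/9 (K = 50 - (-4 + 8)/(-5 - 4) = 50 - 4/(-9) = 50 - (-1)*4/9 = 50 - 1*(-4/9) = 50 + 4/9 = 454/9 ≈ 50.444)
125 + K*(x(-7) - 55) = 125 + 454*(-5 - 55)/9 = 125 + (454/9)*(-60) = 125 - 9080/3 = -8705/3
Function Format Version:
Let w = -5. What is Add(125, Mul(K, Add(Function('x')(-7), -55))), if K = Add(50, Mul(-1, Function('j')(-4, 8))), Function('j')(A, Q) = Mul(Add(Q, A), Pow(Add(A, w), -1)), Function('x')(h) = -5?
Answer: Rational(-8705, 3) ≈ -2901.7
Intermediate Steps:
Function('j')(A, Q) = Mul(Pow(Add(-5, A), -1), Add(A, Q)) (Function('j')(A, Q) = Mul(Add(Q, A), Pow(Add(A, -5), -1)) = Mul(Add(A, Q), Pow(Add(-5, A), -1)) = Mul(Pow(Add(-5, A), -1), Add(A, Q)))
K = Rational(454, 9) (K = Add(50, Mul(-1, Mul(Pow(Add(-5, -4), -1), Add(-4, 8)))) = Add(50, Mul(-1, Mul(Pow(-9, -1), 4))) = Add(50, Mul(-1, Mul(Rational(-1, 9), 4))) = Add(50, Mul(-1, Rational(-4, 9))) = Add(50, Rational(4, 9)) = Rational(454, 9) ≈ 50.444)
Add(125, Mul(K, Add(Function('x')(-7), -55))) = Add(125, Mul(Rational(454, 9), Add(-5, -55))) = Add(125, Mul(Rational(454, 9), -60)) = Add(125, Rational(-9080, 3)) = Rational(-8705, 3)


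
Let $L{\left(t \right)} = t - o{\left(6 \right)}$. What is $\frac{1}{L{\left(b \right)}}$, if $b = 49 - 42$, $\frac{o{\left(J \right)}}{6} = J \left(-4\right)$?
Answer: $\frac{1}{151} \approx 0.0066225$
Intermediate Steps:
$o{\left(J \right)} = - 24 J$ ($o{\left(J \right)} = 6 J \left(-4\right) = 6 \left(- 4 J\right) = - 24 J$)
$b = 7$ ($b = 49 - 42 = 7$)
$L{\left(t \right)} = 144 + t$ ($L{\left(t \right)} = t - \left(-24\right) 6 = t - -144 = t + 144 = 144 + t$)
$\frac{1}{L{\left(b \right)}} = \frac{1}{144 + 7} = \frac{1}{151}$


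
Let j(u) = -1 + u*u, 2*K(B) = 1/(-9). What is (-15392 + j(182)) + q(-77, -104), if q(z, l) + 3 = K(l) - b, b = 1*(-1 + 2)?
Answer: 319085/18 ≈ 17727.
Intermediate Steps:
K(B) = -1/18 (K(B) = (½)/(-9) = (½)*(-⅑) = -1/18)
b = 1 (b = 1*1 = 1)
j(u) = -1 + u²
q(z, l) = -73/18 (q(z, l) = -3 + (-1/18 - 1*1) = -3 + (-1/18 - 1) = -3 - 19/18 = -73/18)
(-15392 + j(182)) + q(-77, -104) = (-15392 + (-1 + 182²)) - 73/18 = (-15392 + (-1 + 33124)) - 73/18 = (-15392 + 33123) - 73/18 = 17731 - 73/18 = 319085/18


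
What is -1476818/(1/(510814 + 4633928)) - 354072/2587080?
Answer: -819009981067116773/107795 ≈ -7.5978e+12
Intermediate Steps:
-1476818/(1/(510814 + 4633928)) - 354072/2587080 = -1476818/(1/5144742) - 354072*1/2587080 = -1476818/1/5144742 - 14753/107795 = -1476818*5144742 - 14753/107795 = -7597847590956 - 14753/107795 = -819009981067116773/107795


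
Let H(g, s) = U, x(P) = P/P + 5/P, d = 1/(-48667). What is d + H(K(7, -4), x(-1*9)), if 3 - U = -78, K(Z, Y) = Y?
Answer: 3942026/48667 ≈ 81.000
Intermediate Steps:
d = -1/48667 ≈ -2.0548e-5
U = 81 (U = 3 - 1*(-78) = 3 + 78 = 81)
x(P) = 1 + 5/P
H(g, s) = 81
d + H(K(7, -4), x(-1*9)) = -1/48667 + 81 = 3942026/48667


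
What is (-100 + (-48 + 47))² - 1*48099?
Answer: -37898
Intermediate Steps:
(-100 + (-48 + 47))² - 1*48099 = (-100 - 1)² - 48099 = (-101)² - 48099 = 10201 - 48099 = -37898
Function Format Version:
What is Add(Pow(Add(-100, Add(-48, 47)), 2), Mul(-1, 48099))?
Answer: -37898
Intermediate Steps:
Add(Pow(Add(-100, Add(-48, 47)), 2), Mul(-1, 48099)) = Add(Pow(Add(-100, -1), 2), -48099) = Add(Pow(-101, 2), -48099) = Add(10201, -48099) = -37898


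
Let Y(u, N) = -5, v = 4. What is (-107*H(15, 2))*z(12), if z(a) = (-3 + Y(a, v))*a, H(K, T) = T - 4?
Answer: -20544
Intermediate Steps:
H(K, T) = -4 + T
z(a) = -8*a (z(a) = (-3 - 5)*a = -8*a)
(-107*H(15, 2))*z(12) = (-107*(-4 + 2))*(-8*12) = -107*(-2)*(-96) = 214*(-96) = -20544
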